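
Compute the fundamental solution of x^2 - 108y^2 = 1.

First expand sqrt(108) as a continued fraction. With x_i = (sqrt(108) + m_i)/d_i and (m_0, d_0) = (0, 1): a_0 = floor(sqrt(108)) = 10, since 10^2 = 100 <= 108 < 121 = 11^2.
Iterate m_{i+1} = d_i*a_i - m_i, d_{i+1} = (108 - m_{i+1}^2)/d_i, a_{i+1} = floor((a_0 + m_{i+1})/d_{i+1}):
  m_1 = 1*10 - 0 = 10, d_1 = (108 - 10^2)/1 = 8/1 = 8, a_1 = floor((10 + 10)/8) = 2.
  m_2 = 8*2 - 10 = 6, d_2 = (108 - 6^2)/8 = 72/8 = 9, a_2 = floor((10 + 6)/9) = 1.
  m_3 = 9*1 - 6 = 3, d_3 = (108 - 3^2)/9 = 99/9 = 11, a_3 = floor((10 + 3)/11) = 1.
  m_4 = 11*1 - 3 = 8, d_4 = (108 - 8^2)/11 = 44/11 = 4, a_4 = floor((10 + 8)/4) = 4.
  m_5 = 4*4 - 8 = 8, d_5 = (108 - 8^2)/4 = 44/4 = 11, a_5 = floor((10 + 8)/11) = 1.
  m_6 = 11*1 - 8 = 3, d_6 = (108 - 3^2)/11 = 99/11 = 9, a_6 = floor((10 + 3)/9) = 1.
  m_7 = 9*1 - 3 = 6, d_7 = (108 - 6^2)/9 = 72/9 = 8, a_7 = floor((10 + 6)/8) = 2.
  m_8 = 8*2 - 6 = 10, d_8 = (108 - 10^2)/8 = 8/8 = 1, a_8 = floor((10 + 10)/1) = 20.
  m_9 = 1*20 - 10 = 10, d_9 = (108 - 10^2)/1 = 8/1 = 8: (m_9, d_9) = (m_1, d_1) = (10, 8), so from here the quotients repeat a_1, ..., a_8; the period length is 8.
So sqrt(108) = [10; (2, 1, 1, 4, 1, 1, 2, 20)] with period length k = 8.
k is even, so the fundamental solution of x^2 - 108y^2 = 1 is (p_{k-1}, q_{k-1}) = (p_7, q_7); compute convergents through index 7.
Convergents (p_i = a_i*p_{i-1} + p_{i-2}, q_i = a_i*q_{i-1} + q_{i-2} with p_{-2}=0, p_{-1}=1, q_{-2}=1, q_{-1}=0):
  i=0: a_0=10, p_0 = 10*1 + 0 = 10, q_0 = 10*0 + 1 = 1.
  i=1: a_1=2, p_1 = 2*10 + 1 = 21, q_1 = 2*1 + 0 = 2.
  i=2: a_2=1, p_2 = 1*21 + 10 = 31, q_2 = 1*2 + 1 = 3.
  i=3: a_3=1, p_3 = 1*31 + 21 = 52, q_3 = 1*3 + 2 = 5.
  i=4: a_4=4, p_4 = 4*52 + 31 = 239, q_4 = 4*5 + 3 = 23.
  i=5: a_5=1, p_5 = 1*239 + 52 = 291, q_5 = 1*23 + 5 = 28.
  i=6: a_6=1, p_6 = 1*291 + 239 = 530, q_6 = 1*28 + 23 = 51.
  i=7: a_7=2, p_7 = 2*530 + 291 = 1351, q_7 = 2*51 + 28 = 130.
Check: 1351^2 - 108*130^2 = 1825201 - 1825200 = 1, so (x, y) = (1351, 130) solves the equation, and by the theorem it is the least positive solution.

(x, y) = (1351, 130)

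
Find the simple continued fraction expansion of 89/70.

Run the Euclidean algorithm on 89 and 70; the successive quotients are the partial quotients a_0, a_1, ... (each step inverts the fractional part left over by the previous one):
  89 = 1*70 + 19, so a_0 = 1.
  70 = 3*19 + 13, so a_1 = 3.
  19 = 1*13 + 6, so a_2 = 1.
  13 = 2*6 + 1, so a_3 = 2.
  6 = 6*1 + 0, so a_4 = 6.
The remainder reaches 0 after 5 divisions, so the expansion has 5 partial quotients, read off in order.

[1; 3, 1, 2, 6]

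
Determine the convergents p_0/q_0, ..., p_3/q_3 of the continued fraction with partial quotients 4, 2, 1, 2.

4/1, 9/2, 13/3, 35/8

Using the convergent recurrence p_i = a_i*p_{i-1} + p_{i-2}, q_i = a_i*q_{i-1} + q_{i-2} with p_{-2}=0, p_{-1}=1, q_{-2}=1, q_{-1}=0:
  i=0: a_0=4, p_0 = 4*1 + 0 = 4, q_0 = 4*0 + 1 = 1.
  i=1: a_1=2, p_1 = 2*4 + 1 = 9, q_1 = 2*1 + 0 = 2.
  i=2: a_2=1, p_2 = 1*9 + 4 = 13, q_2 = 1*2 + 1 = 3.
  i=3: a_3=2, p_3 = 2*13 + 9 = 35, q_3 = 2*3 + 2 = 8.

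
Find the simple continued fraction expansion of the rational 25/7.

Run the Euclidean algorithm on 25 and 7; the successive quotients are the partial quotients a_0, a_1, ... (each step inverts the fractional part left over by the previous one):
  25 = 3*7 + 4, so a_0 = 3.
  7 = 1*4 + 3, so a_1 = 1.
  4 = 1*3 + 1, so a_2 = 1.
  3 = 3*1 + 0, so a_3 = 3.
The remainder reaches 0 after 4 divisions, so the expansion has 4 partial quotients, read off in order.

[3; 1, 1, 3]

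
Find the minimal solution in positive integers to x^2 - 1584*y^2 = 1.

First expand sqrt(1584) as a continued fraction. With x_i = (sqrt(1584) + m_i)/d_i and (m_0, d_0) = (0, 1): a_0 = floor(sqrt(1584)) = 39, since 39^2 = 1521 <= 1584 < 1600 = 40^2.
Iterate m_{i+1} = d_i*a_i - m_i, d_{i+1} = (1584 - m_{i+1}^2)/d_i, a_{i+1} = floor((a_0 + m_{i+1})/d_{i+1}):
  m_1 = 1*39 - 0 = 39, d_1 = (1584 - 39^2)/1 = 63/1 = 63, a_1 = floor((39 + 39)/63) = 1.
  m_2 = 63*1 - 39 = 24, d_2 = (1584 - 24^2)/63 = 1008/63 = 16, a_2 = floor((39 + 24)/16) = 3.
  m_3 = 16*3 - 24 = 24, d_3 = (1584 - 24^2)/16 = 1008/16 = 63, a_3 = floor((39 + 24)/63) = 1.
  m_4 = 63*1 - 24 = 39, d_4 = (1584 - 39^2)/63 = 63/63 = 1, a_4 = floor((39 + 39)/1) = 78.
  m_5 = 1*78 - 39 = 39, d_5 = (1584 - 39^2)/1 = 63/1 = 63: (m_5, d_5) = (m_1, d_1) = (39, 63), so from here the quotients repeat a_1, ..., a_4; the period length is 4.
So sqrt(1584) = [39; (1, 3, 1, 78)] with period length k = 4.
k is even, so the fundamental solution of x^2 - 1584y^2 = 1 is (p_{k-1}, q_{k-1}) = (p_3, q_3); compute convergents through index 3.
Convergents (p_i = a_i*p_{i-1} + p_{i-2}, q_i = a_i*q_{i-1} + q_{i-2} with p_{-2}=0, p_{-1}=1, q_{-2}=1, q_{-1}=0):
  i=0: a_0=39, p_0 = 39*1 + 0 = 39, q_0 = 39*0 + 1 = 1.
  i=1: a_1=1, p_1 = 1*39 + 1 = 40, q_1 = 1*1 + 0 = 1.
  i=2: a_2=3, p_2 = 3*40 + 39 = 159, q_2 = 3*1 + 1 = 4.
  i=3: a_3=1, p_3 = 1*159 + 40 = 199, q_3 = 1*4 + 1 = 5.
Check: 199^2 - 1584*5^2 = 39601 - 39600 = 1, so (x, y) = (199, 5) solves the equation, and by the theorem it is the least positive solution.

(x, y) = (199, 5)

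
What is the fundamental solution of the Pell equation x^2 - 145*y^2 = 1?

(x, y) = (289, 24)

First expand sqrt(145) as a continued fraction. With x_i = (sqrt(145) + m_i)/d_i and (m_0, d_0) = (0, 1): a_0 = floor(sqrt(145)) = 12, since 12^2 = 144 <= 145 < 169 = 13^2.
Iterate m_{i+1} = d_i*a_i - m_i, d_{i+1} = (145 - m_{i+1}^2)/d_i, a_{i+1} = floor((a_0 + m_{i+1})/d_{i+1}):
  m_1 = 1*12 - 0 = 12, d_1 = (145 - 12^2)/1 = 1/1 = 1, a_1 = floor((12 + 12)/1) = 24.
  m_2 = 1*24 - 12 = 12, d_2 = (145 - 12^2)/1 = 1/1 = 1: (m_2, d_2) = (m_1, d_1) = (12, 1), so from here the quotient a_1 repeats; the period length is 1.
So sqrt(145) = [12; (24)] with period length k = 1.
k is odd, so (p_{k-1}, q_{k-1}) only solves x^2 - 145y^2 = -1 and the fundamental solution of x^2 - 145y^2 = 1 is (p_{2k-1}, q_{2k-1}) = (p_1, q_1); compute convergents through index 1, running through the period twice.
Convergents (p_i = a_i*p_{i-1} + p_{i-2}, q_i = a_i*q_{i-1} + q_{i-2} with p_{-2}=0, p_{-1}=1, q_{-2}=1, q_{-1}=0):
  i=0: a_0=12, p_0 = 12*1 + 0 = 12, q_0 = 12*0 + 1 = 1.
  i=1: a_1=24, p_1 = 24*12 + 1 = 289, q_1 = 24*1 + 0 = 24.
Indeed p_0^2 - 145*q_0^2 = 144 - 145 = -1, not +1.
Check: 289^2 - 145*24^2 = 83521 - 83520 = 1, so (x, y) = (289, 24) solves the equation, and by the theorem it is the least positive solution.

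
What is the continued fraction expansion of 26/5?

Run the Euclidean algorithm on 26 and 5; the successive quotients are the partial quotients a_0, a_1, ... (each step inverts the fractional part left over by the previous one):
  26 = 5*5 + 1, so a_0 = 5.
  5 = 5*1 + 0, so a_1 = 5.
The remainder reaches 0 after 2 divisions, so the expansion has 2 partial quotients, read off in order.

[5; 5]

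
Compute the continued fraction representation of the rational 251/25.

Run the Euclidean algorithm on 251 and 25; the successive quotients are the partial quotients a_0, a_1, ... (each step inverts the fractional part left over by the previous one):
  251 = 10*25 + 1, so a_0 = 10.
  25 = 25*1 + 0, so a_1 = 25.
The remainder reaches 0 after 2 divisions, so the expansion has 2 partial quotients, read off in order.

[10; 25]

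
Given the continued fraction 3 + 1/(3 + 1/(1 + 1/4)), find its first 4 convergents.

3/1, 10/3, 13/4, 62/19

Using the convergent recurrence p_i = a_i*p_{i-1} + p_{i-2}, q_i = a_i*q_{i-1} + q_{i-2} with p_{-2}=0, p_{-1}=1, q_{-2}=1, q_{-1}=0:
  i=0: a_0=3, p_0 = 3*1 + 0 = 3, q_0 = 3*0 + 1 = 1.
  i=1: a_1=3, p_1 = 3*3 + 1 = 10, q_1 = 3*1 + 0 = 3.
  i=2: a_2=1, p_2 = 1*10 + 3 = 13, q_2 = 1*3 + 1 = 4.
  i=3: a_3=4, p_3 = 4*13 + 10 = 62, q_3 = 4*4 + 3 = 19.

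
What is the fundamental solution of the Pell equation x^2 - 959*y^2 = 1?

(x, y) = (960, 31)

First expand sqrt(959) as a continued fraction. With x_i = (sqrt(959) + m_i)/d_i and (m_0, d_0) = (0, 1): a_0 = floor(sqrt(959)) = 30, since 30^2 = 900 <= 959 < 961 = 31^2.
Iterate m_{i+1} = d_i*a_i - m_i, d_{i+1} = (959 - m_{i+1}^2)/d_i, a_{i+1} = floor((a_0 + m_{i+1})/d_{i+1}):
  m_1 = 1*30 - 0 = 30, d_1 = (959 - 30^2)/1 = 59/1 = 59, a_1 = floor((30 + 30)/59) = 1.
  m_2 = 59*1 - 30 = 29, d_2 = (959 - 29^2)/59 = 118/59 = 2, a_2 = floor((30 + 29)/2) = 29.
  m_3 = 2*29 - 29 = 29, d_3 = (959 - 29^2)/2 = 118/2 = 59, a_3 = floor((30 + 29)/59) = 1.
  m_4 = 59*1 - 29 = 30, d_4 = (959 - 30^2)/59 = 59/59 = 1, a_4 = floor((30 + 30)/1) = 60.
  m_5 = 1*60 - 30 = 30, d_5 = (959 - 30^2)/1 = 59/1 = 59: (m_5, d_5) = (m_1, d_1) = (30, 59), so from here the quotients repeat a_1, ..., a_4; the period length is 4.
So sqrt(959) = [30; (1, 29, 1, 60)] with period length k = 4.
k is even, so the fundamental solution of x^2 - 959y^2 = 1 is (p_{k-1}, q_{k-1}) = (p_3, q_3); compute convergents through index 3.
Convergents (p_i = a_i*p_{i-1} + p_{i-2}, q_i = a_i*q_{i-1} + q_{i-2} with p_{-2}=0, p_{-1}=1, q_{-2}=1, q_{-1}=0):
  i=0: a_0=30, p_0 = 30*1 + 0 = 30, q_0 = 30*0 + 1 = 1.
  i=1: a_1=1, p_1 = 1*30 + 1 = 31, q_1 = 1*1 + 0 = 1.
  i=2: a_2=29, p_2 = 29*31 + 30 = 929, q_2 = 29*1 + 1 = 30.
  i=3: a_3=1, p_3 = 1*929 + 31 = 960, q_3 = 1*30 + 1 = 31.
Check: 960^2 - 959*31^2 = 921600 - 921599 = 1, so (x, y) = (960, 31) solves the equation, and by the theorem it is the least positive solution.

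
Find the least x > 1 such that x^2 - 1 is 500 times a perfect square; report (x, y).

First expand sqrt(500) as a continued fraction. With x_i = (sqrt(500) + m_i)/d_i and (m_0, d_0) = (0, 1): a_0 = floor(sqrt(500)) = 22, since 22^2 = 484 <= 500 < 529 = 23^2.
Iterate m_{i+1} = d_i*a_i - m_i, d_{i+1} = (500 - m_{i+1}^2)/d_i, a_{i+1} = floor((a_0 + m_{i+1})/d_{i+1}):
  m_1 = 1*22 - 0 = 22, d_1 = (500 - 22^2)/1 = 16/1 = 16, a_1 = floor((22 + 22)/16) = 2.
  m_2 = 16*2 - 22 = 10, d_2 = (500 - 10^2)/16 = 400/16 = 25, a_2 = floor((22 + 10)/25) = 1.
  m_3 = 25*1 - 10 = 15, d_3 = (500 - 15^2)/25 = 275/25 = 11, a_3 = floor((22 + 15)/11) = 3.
  m_4 = 11*3 - 15 = 18, d_4 = (500 - 18^2)/11 = 176/11 = 16, a_4 = floor((22 + 18)/16) = 2.
  m_5 = 16*2 - 18 = 14, d_5 = (500 - 14^2)/16 = 304/16 = 19, a_5 = floor((22 + 14)/19) = 1.
  m_6 = 19*1 - 14 = 5, d_6 = (500 - 5^2)/19 = 475/19 = 25, a_6 = floor((22 + 5)/25) = 1.
  m_7 = 25*1 - 5 = 20, d_7 = (500 - 20^2)/25 = 100/25 = 4, a_7 = floor((22 + 20)/4) = 10.
  m_8 = 4*10 - 20 = 20, d_8 = (500 - 20^2)/4 = 100/4 = 25, a_8 = floor((22 + 20)/25) = 1.
  m_9 = 25*1 - 20 = 5, d_9 = (500 - 5^2)/25 = 475/25 = 19, a_9 = floor((22 + 5)/19) = 1.
  m_10 = 19*1 - 5 = 14, d_10 = (500 - 14^2)/19 = 304/19 = 16, a_10 = floor((22 + 14)/16) = 2.
  m_11 = 16*2 - 14 = 18, d_11 = (500 - 18^2)/16 = 176/16 = 11, a_11 = floor((22 + 18)/11) = 3.
  m_12 = 11*3 - 18 = 15, d_12 = (500 - 15^2)/11 = 275/11 = 25, a_12 = floor((22 + 15)/25) = 1.
  m_13 = 25*1 - 15 = 10, d_13 = (500 - 10^2)/25 = 400/25 = 16, a_13 = floor((22 + 10)/16) = 2.
  m_14 = 16*2 - 10 = 22, d_14 = (500 - 22^2)/16 = 16/16 = 1, a_14 = floor((22 + 22)/1) = 44.
  m_15 = 1*44 - 22 = 22, d_15 = (500 - 22^2)/1 = 16/1 = 16: (m_15, d_15) = (m_1, d_1) = (22, 16), so from here the quotients repeat a_1, ..., a_14; the period length is 14.
So sqrt(500) = [22; (2, 1, 3, 2, 1, 1, 10, 1, 1, 2, 3, 1, 2, 44)] with period length k = 14.
k is even, so the fundamental solution of x^2 - 500y^2 = 1 is (p_{k-1}, q_{k-1}) = (p_13, q_13); compute convergents through index 13.
Convergents (p_i = a_i*p_{i-1} + p_{i-2}, q_i = a_i*q_{i-1} + q_{i-2} with p_{-2}=0, p_{-1}=1, q_{-2}=1, q_{-1}=0):
  i=0: a_0=22, p_0 = 22*1 + 0 = 22, q_0 = 22*0 + 1 = 1.
  i=1: a_1=2, p_1 = 2*22 + 1 = 45, q_1 = 2*1 + 0 = 2.
  i=2: a_2=1, p_2 = 1*45 + 22 = 67, q_2 = 1*2 + 1 = 3.
  i=3: a_3=3, p_3 = 3*67 + 45 = 246, q_3 = 3*3 + 2 = 11.
  i=4: a_4=2, p_4 = 2*246 + 67 = 559, q_4 = 2*11 + 3 = 25.
  i=5: a_5=1, p_5 = 1*559 + 246 = 805, q_5 = 1*25 + 11 = 36.
  i=6: a_6=1, p_6 = 1*805 + 559 = 1364, q_6 = 1*36 + 25 = 61.
  i=7: a_7=10, p_7 = 10*1364 + 805 = 14445, q_7 = 10*61 + 36 = 646.
  i=8: a_8=1, p_8 = 1*14445 + 1364 = 15809, q_8 = 1*646 + 61 = 707.
  i=9: a_9=1, p_9 = 1*15809 + 14445 = 30254, q_9 = 1*707 + 646 = 1353.
  i=10: a_10=2, p_10 = 2*30254 + 15809 = 76317, q_10 = 2*1353 + 707 = 3413.
  i=11: a_11=3, p_11 = 3*76317 + 30254 = 259205, q_11 = 3*3413 + 1353 = 11592.
  i=12: a_12=1, p_12 = 1*259205 + 76317 = 335522, q_12 = 1*11592 + 3413 = 15005.
  i=13: a_13=2, p_13 = 2*335522 + 259205 = 930249, q_13 = 2*15005 + 11592 = 41602.
Check: 930249^2 - 500*41602^2 = 865363202001 - 865363202000 = 1, so (x, y) = (930249, 41602) solves the equation, and by the theorem it is the least positive solution.

(x, y) = (930249, 41602)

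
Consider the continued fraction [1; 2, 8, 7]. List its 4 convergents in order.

1/1, 3/2, 25/17, 178/121

Using the convergent recurrence p_i = a_i*p_{i-1} + p_{i-2}, q_i = a_i*q_{i-1} + q_{i-2} with p_{-2}=0, p_{-1}=1, q_{-2}=1, q_{-1}=0:
  i=0: a_0=1, p_0 = 1*1 + 0 = 1, q_0 = 1*0 + 1 = 1.
  i=1: a_1=2, p_1 = 2*1 + 1 = 3, q_1 = 2*1 + 0 = 2.
  i=2: a_2=8, p_2 = 8*3 + 1 = 25, q_2 = 8*2 + 1 = 17.
  i=3: a_3=7, p_3 = 7*25 + 3 = 178, q_3 = 7*17 + 2 = 121.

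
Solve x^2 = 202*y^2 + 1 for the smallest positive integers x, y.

(x, y) = (19731763, 1388322)

First expand sqrt(202) as a continued fraction. With x_i = (sqrt(202) + m_i)/d_i and (m_0, d_0) = (0, 1): a_0 = floor(sqrt(202)) = 14, since 14^2 = 196 <= 202 < 225 = 15^2.
Iterate m_{i+1} = d_i*a_i - m_i, d_{i+1} = (202 - m_{i+1}^2)/d_i, a_{i+1} = floor((a_0 + m_{i+1})/d_{i+1}):
  m_1 = 1*14 - 0 = 14, d_1 = (202 - 14^2)/1 = 6/1 = 6, a_1 = floor((14 + 14)/6) = 4.
  m_2 = 6*4 - 14 = 10, d_2 = (202 - 10^2)/6 = 102/6 = 17, a_2 = floor((14 + 10)/17) = 1.
  m_3 = 17*1 - 10 = 7, d_3 = (202 - 7^2)/17 = 153/17 = 9, a_3 = floor((14 + 7)/9) = 2.
  m_4 = 9*2 - 7 = 11, d_4 = (202 - 11^2)/9 = 81/9 = 9, a_4 = floor((14 + 11)/9) = 2.
  m_5 = 9*2 - 11 = 7, d_5 = (202 - 7^2)/9 = 153/9 = 17, a_5 = floor((14 + 7)/17) = 1.
  m_6 = 17*1 - 7 = 10, d_6 = (202 - 10^2)/17 = 102/17 = 6, a_6 = floor((14 + 10)/6) = 4.
  m_7 = 6*4 - 10 = 14, d_7 = (202 - 14^2)/6 = 6/6 = 1, a_7 = floor((14 + 14)/1) = 28.
  m_8 = 1*28 - 14 = 14, d_8 = (202 - 14^2)/1 = 6/1 = 6: (m_8, d_8) = (m_1, d_1) = (14, 6), so from here the quotients repeat a_1, ..., a_7; the period length is 7.
So sqrt(202) = [14; (4, 1, 2, 2, 1, 4, 28)] with period length k = 7.
k is odd, so (p_{k-1}, q_{k-1}) only solves x^2 - 202y^2 = -1 and the fundamental solution of x^2 - 202y^2 = 1 is (p_{2k-1}, q_{2k-1}) = (p_13, q_13); compute convergents through index 13, running through the period twice.
Convergents (p_i = a_i*p_{i-1} + p_{i-2}, q_i = a_i*q_{i-1} + q_{i-2} with p_{-2}=0, p_{-1}=1, q_{-2}=1, q_{-1}=0):
  i=0: a_0=14, p_0 = 14*1 + 0 = 14, q_0 = 14*0 + 1 = 1.
  i=1: a_1=4, p_1 = 4*14 + 1 = 57, q_1 = 4*1 + 0 = 4.
  i=2: a_2=1, p_2 = 1*57 + 14 = 71, q_2 = 1*4 + 1 = 5.
  i=3: a_3=2, p_3 = 2*71 + 57 = 199, q_3 = 2*5 + 4 = 14.
  i=4: a_4=2, p_4 = 2*199 + 71 = 469, q_4 = 2*14 + 5 = 33.
  i=5: a_5=1, p_5 = 1*469 + 199 = 668, q_5 = 1*33 + 14 = 47.
  i=6: a_6=4, p_6 = 4*668 + 469 = 3141, q_6 = 4*47 + 33 = 221.
  i=7: a_7=28, p_7 = 28*3141 + 668 = 88616, q_7 = 28*221 + 47 = 6235.
  i=8: a_8=4, p_8 = 4*88616 + 3141 = 357605, q_8 = 4*6235 + 221 = 25161.
  i=9: a_9=1, p_9 = 1*357605 + 88616 = 446221, q_9 = 1*25161 + 6235 = 31396.
  i=10: a_10=2, p_10 = 2*446221 + 357605 = 1250047, q_10 = 2*31396 + 25161 = 87953.
  i=11: a_11=2, p_11 = 2*1250047 + 446221 = 2946315, q_11 = 2*87953 + 31396 = 207302.
  i=12: a_12=1, p_12 = 1*2946315 + 1250047 = 4196362, q_12 = 1*207302 + 87953 = 295255.
  i=13: a_13=4, p_13 = 4*4196362 + 2946315 = 19731763, q_13 = 4*295255 + 207302 = 1388322.
Indeed p_6^2 - 202*q_6^2 = 9865881 - 9865882 = -1, not +1.
Check: 19731763^2 - 202*1388322^2 = 389342471088169 - 389342471088168 = 1, so (x, y) = (19731763, 1388322) solves the equation, and by the theorem it is the least positive solution.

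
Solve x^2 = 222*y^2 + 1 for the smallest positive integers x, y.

(x, y) = (149, 10)

First expand sqrt(222) as a continued fraction. With x_i = (sqrt(222) + m_i)/d_i and (m_0, d_0) = (0, 1): a_0 = floor(sqrt(222)) = 14, since 14^2 = 196 <= 222 < 225 = 15^2.
Iterate m_{i+1} = d_i*a_i - m_i, d_{i+1} = (222 - m_{i+1}^2)/d_i, a_{i+1} = floor((a_0 + m_{i+1})/d_{i+1}):
  m_1 = 1*14 - 0 = 14, d_1 = (222 - 14^2)/1 = 26/1 = 26, a_1 = floor((14 + 14)/26) = 1.
  m_2 = 26*1 - 14 = 12, d_2 = (222 - 12^2)/26 = 78/26 = 3, a_2 = floor((14 + 12)/3) = 8.
  m_3 = 3*8 - 12 = 12, d_3 = (222 - 12^2)/3 = 78/3 = 26, a_3 = floor((14 + 12)/26) = 1.
  m_4 = 26*1 - 12 = 14, d_4 = (222 - 14^2)/26 = 26/26 = 1, a_4 = floor((14 + 14)/1) = 28.
  m_5 = 1*28 - 14 = 14, d_5 = (222 - 14^2)/1 = 26/1 = 26: (m_5, d_5) = (m_1, d_1) = (14, 26), so from here the quotients repeat a_1, ..., a_4; the period length is 4.
So sqrt(222) = [14; (1, 8, 1, 28)] with period length k = 4.
k is even, so the fundamental solution of x^2 - 222y^2 = 1 is (p_{k-1}, q_{k-1}) = (p_3, q_3); compute convergents through index 3.
Convergents (p_i = a_i*p_{i-1} + p_{i-2}, q_i = a_i*q_{i-1} + q_{i-2} with p_{-2}=0, p_{-1}=1, q_{-2}=1, q_{-1}=0):
  i=0: a_0=14, p_0 = 14*1 + 0 = 14, q_0 = 14*0 + 1 = 1.
  i=1: a_1=1, p_1 = 1*14 + 1 = 15, q_1 = 1*1 + 0 = 1.
  i=2: a_2=8, p_2 = 8*15 + 14 = 134, q_2 = 8*1 + 1 = 9.
  i=3: a_3=1, p_3 = 1*134 + 15 = 149, q_3 = 1*9 + 1 = 10.
Check: 149^2 - 222*10^2 = 22201 - 22200 = 1, so (x, y) = (149, 10) solves the equation, and by the theorem it is the least positive solution.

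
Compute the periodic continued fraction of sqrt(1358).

Write x_i = (sqrt(1358) + m_i)/d_i with (m_0, d_0) = (0, 1). a_0 = floor(sqrt(1358)) = 36, since 36^2 = 1296 <= 1358 < 1369 = 37^2.
Iterate m_{i+1} = d_i*a_i - m_i, d_{i+1} = (1358 - m_{i+1}^2)/d_i, a_{i+1} = floor((a_0 + m_{i+1})/d_{i+1}):
  m_1 = 1*36 - 0 = 36, d_1 = (1358 - 36^2)/1 = 62/1 = 62, a_1 = floor((36 + 36)/62) = 1.
  m_2 = 62*1 - 36 = 26, d_2 = (1358 - 26^2)/62 = 682/62 = 11, a_2 = floor((36 + 26)/11) = 5.
  m_3 = 11*5 - 26 = 29, d_3 = (1358 - 29^2)/11 = 517/11 = 47, a_3 = floor((36 + 29)/47) = 1.
  m_4 = 47*1 - 29 = 18, d_4 = (1358 - 18^2)/47 = 1034/47 = 22, a_4 = floor((36 + 18)/22) = 2.
  m_5 = 22*2 - 18 = 26, d_5 = (1358 - 26^2)/22 = 682/22 = 31, a_5 = floor((36 + 26)/31) = 2.
  m_6 = 31*2 - 26 = 36, d_6 = (1358 - 36^2)/31 = 62/31 = 2, a_6 = floor((36 + 36)/2) = 36.
  m_7 = 2*36 - 36 = 36, d_7 = (1358 - 36^2)/2 = 62/2 = 31, a_7 = floor((36 + 36)/31) = 2.
  m_8 = 31*2 - 36 = 26, d_8 = (1358 - 26^2)/31 = 682/31 = 22, a_8 = floor((36 + 26)/22) = 2.
  m_9 = 22*2 - 26 = 18, d_9 = (1358 - 18^2)/22 = 1034/22 = 47, a_9 = floor((36 + 18)/47) = 1.
  m_10 = 47*1 - 18 = 29, d_10 = (1358 - 29^2)/47 = 517/47 = 11, a_10 = floor((36 + 29)/11) = 5.
  m_11 = 11*5 - 29 = 26, d_11 = (1358 - 26^2)/11 = 682/11 = 62, a_11 = floor((36 + 26)/62) = 1.
  m_12 = 62*1 - 26 = 36, d_12 = (1358 - 36^2)/62 = 62/62 = 1, a_12 = floor((36 + 36)/1) = 72.
  m_13 = 1*72 - 36 = 36, d_13 = (1358 - 36^2)/1 = 62/1 = 62: (m_13, d_13) = (m_1, d_1) = (36, 62), so from here the quotients repeat a_1, ..., a_12; the period length is 12.
Hence the expansion of sqrt(1358) is a_0 = 36 followed by the repeating block 1, 5, 1, 2, 2, 36, 2, 2, 1, 5, 1, 72 (period 12).

[36; (1, 5, 1, 2, 2, 36, 2, 2, 1, 5, 1, 72)]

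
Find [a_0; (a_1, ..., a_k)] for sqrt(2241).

[47; (2, 1, 18, 3, 1, 2, 1, 3, 18, 1, 2, 94)]

Write x_i = (sqrt(2241) + m_i)/d_i with (m_0, d_0) = (0, 1). a_0 = floor(sqrt(2241)) = 47, since 47^2 = 2209 <= 2241 < 2304 = 48^2.
Iterate m_{i+1} = d_i*a_i - m_i, d_{i+1} = (2241 - m_{i+1}^2)/d_i, a_{i+1} = floor((a_0 + m_{i+1})/d_{i+1}):
  m_1 = 1*47 - 0 = 47, d_1 = (2241 - 47^2)/1 = 32/1 = 32, a_1 = floor((47 + 47)/32) = 2.
  m_2 = 32*2 - 47 = 17, d_2 = (2241 - 17^2)/32 = 1952/32 = 61, a_2 = floor((47 + 17)/61) = 1.
  m_3 = 61*1 - 17 = 44, d_3 = (2241 - 44^2)/61 = 305/61 = 5, a_3 = floor((47 + 44)/5) = 18.
  m_4 = 5*18 - 44 = 46, d_4 = (2241 - 46^2)/5 = 125/5 = 25, a_4 = floor((47 + 46)/25) = 3.
  m_5 = 25*3 - 46 = 29, d_5 = (2241 - 29^2)/25 = 1400/25 = 56, a_5 = floor((47 + 29)/56) = 1.
  m_6 = 56*1 - 29 = 27, d_6 = (2241 - 27^2)/56 = 1512/56 = 27, a_6 = floor((47 + 27)/27) = 2.
  m_7 = 27*2 - 27 = 27, d_7 = (2241 - 27^2)/27 = 1512/27 = 56, a_7 = floor((47 + 27)/56) = 1.
  m_8 = 56*1 - 27 = 29, d_8 = (2241 - 29^2)/56 = 1400/56 = 25, a_8 = floor((47 + 29)/25) = 3.
  m_9 = 25*3 - 29 = 46, d_9 = (2241 - 46^2)/25 = 125/25 = 5, a_9 = floor((47 + 46)/5) = 18.
  m_10 = 5*18 - 46 = 44, d_10 = (2241 - 44^2)/5 = 305/5 = 61, a_10 = floor((47 + 44)/61) = 1.
  m_11 = 61*1 - 44 = 17, d_11 = (2241 - 17^2)/61 = 1952/61 = 32, a_11 = floor((47 + 17)/32) = 2.
  m_12 = 32*2 - 17 = 47, d_12 = (2241 - 47^2)/32 = 32/32 = 1, a_12 = floor((47 + 47)/1) = 94.
  m_13 = 1*94 - 47 = 47, d_13 = (2241 - 47^2)/1 = 32/1 = 32: (m_13, d_13) = (m_1, d_1) = (47, 32), so from here the quotients repeat a_1, ..., a_12; the period length is 12.
Hence the expansion of sqrt(2241) is a_0 = 47 followed by the repeating block 2, 1, 18, 3, 1, 2, 1, 3, 18, 1, 2, 94 (period 12).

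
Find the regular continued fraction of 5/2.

Run the Euclidean algorithm on 5 and 2; the successive quotients are the partial quotients a_0, a_1, ... (each step inverts the fractional part left over by the previous one):
  5 = 2*2 + 1, so a_0 = 2.
  2 = 2*1 + 0, so a_1 = 2.
The remainder reaches 0 after 2 divisions, so the expansion has 2 partial quotients, read off in order.

[2; 2]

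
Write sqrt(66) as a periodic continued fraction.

[8; (8, 16)]

Write x_i = (sqrt(66) + m_i)/d_i with (m_0, d_0) = (0, 1). a_0 = floor(sqrt(66)) = 8, since 8^2 = 64 <= 66 < 81 = 9^2.
Iterate m_{i+1} = d_i*a_i - m_i, d_{i+1} = (66 - m_{i+1}^2)/d_i, a_{i+1} = floor((a_0 + m_{i+1})/d_{i+1}):
  m_1 = 1*8 - 0 = 8, d_1 = (66 - 8^2)/1 = 2/1 = 2, a_1 = floor((8 + 8)/2) = 8.
  m_2 = 2*8 - 8 = 8, d_2 = (66 - 8^2)/2 = 2/2 = 1, a_2 = floor((8 + 8)/1) = 16.
  m_3 = 1*16 - 8 = 8, d_3 = (66 - 8^2)/1 = 2/1 = 2: (m_3, d_3) = (m_1, d_1) = (8, 2), so from here the quotients repeat a_1, a_2; the period length is 2.
Hence the expansion of sqrt(66) is a_0 = 8 followed by the repeating block 8, 16 (period 2).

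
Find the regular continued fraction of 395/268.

Run the Euclidean algorithm on 395 and 268; the successive quotients are the partial quotients a_0, a_1, ... (each step inverts the fractional part left over by the previous one):
  395 = 1*268 + 127, so a_0 = 1.
  268 = 2*127 + 14, so a_1 = 2.
  127 = 9*14 + 1, so a_2 = 9.
  14 = 14*1 + 0, so a_3 = 14.
The remainder reaches 0 after 4 divisions, so the expansion has 4 partial quotients, read off in order.

[1; 2, 9, 14]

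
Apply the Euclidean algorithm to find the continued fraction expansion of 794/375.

Run the Euclidean algorithm on 794 and 375; the successive quotients are the partial quotients a_0, a_1, ... (each step inverts the fractional part left over by the previous one):
  794 = 2*375 + 44, so a_0 = 2.
  375 = 8*44 + 23, so a_1 = 8.
  44 = 1*23 + 21, so a_2 = 1.
  23 = 1*21 + 2, so a_3 = 1.
  21 = 10*2 + 1, so a_4 = 10.
  2 = 2*1 + 0, so a_5 = 2.
The remainder reaches 0 after 6 divisions, so the expansion has 6 partial quotients, read off in order.

[2; 8, 1, 1, 10, 2]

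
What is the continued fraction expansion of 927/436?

[2; 7, 1, 12, 1, 3]

Run the Euclidean algorithm on 927 and 436; the successive quotients are the partial quotients a_0, a_1, ... (each step inverts the fractional part left over by the previous one):
  927 = 2*436 + 55, so a_0 = 2.
  436 = 7*55 + 51, so a_1 = 7.
  55 = 1*51 + 4, so a_2 = 1.
  51 = 12*4 + 3, so a_3 = 12.
  4 = 1*3 + 1, so a_4 = 1.
  3 = 3*1 + 0, so a_5 = 3.
The remainder reaches 0 after 6 divisions, so the expansion has 6 partial quotients, read off in order.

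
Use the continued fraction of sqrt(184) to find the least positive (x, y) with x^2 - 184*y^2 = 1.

First expand sqrt(184) as a continued fraction. With x_i = (sqrt(184) + m_i)/d_i and (m_0, d_0) = (0, 1): a_0 = floor(sqrt(184)) = 13, since 13^2 = 169 <= 184 < 196 = 14^2.
Iterate m_{i+1} = d_i*a_i - m_i, d_{i+1} = (184 - m_{i+1}^2)/d_i, a_{i+1} = floor((a_0 + m_{i+1})/d_{i+1}):
  m_1 = 1*13 - 0 = 13, d_1 = (184 - 13^2)/1 = 15/1 = 15, a_1 = floor((13 + 13)/15) = 1.
  m_2 = 15*1 - 13 = 2, d_2 = (184 - 2^2)/15 = 180/15 = 12, a_2 = floor((13 + 2)/12) = 1.
  m_3 = 12*1 - 2 = 10, d_3 = (184 - 10^2)/12 = 84/12 = 7, a_3 = floor((13 + 10)/7) = 3.
  m_4 = 7*3 - 10 = 11, d_4 = (184 - 11^2)/7 = 63/7 = 9, a_4 = floor((13 + 11)/9) = 2.
  m_5 = 9*2 - 11 = 7, d_5 = (184 - 7^2)/9 = 135/9 = 15, a_5 = floor((13 + 7)/15) = 1.
  m_6 = 15*1 - 7 = 8, d_6 = (184 - 8^2)/15 = 120/15 = 8, a_6 = floor((13 + 8)/8) = 2.
  m_7 = 8*2 - 8 = 8, d_7 = (184 - 8^2)/8 = 120/8 = 15, a_7 = floor((13 + 8)/15) = 1.
  m_8 = 15*1 - 8 = 7, d_8 = (184 - 7^2)/15 = 135/15 = 9, a_8 = floor((13 + 7)/9) = 2.
  m_9 = 9*2 - 7 = 11, d_9 = (184 - 11^2)/9 = 63/9 = 7, a_9 = floor((13 + 11)/7) = 3.
  m_10 = 7*3 - 11 = 10, d_10 = (184 - 10^2)/7 = 84/7 = 12, a_10 = floor((13 + 10)/12) = 1.
  m_11 = 12*1 - 10 = 2, d_11 = (184 - 2^2)/12 = 180/12 = 15, a_11 = floor((13 + 2)/15) = 1.
  m_12 = 15*1 - 2 = 13, d_12 = (184 - 13^2)/15 = 15/15 = 1, a_12 = floor((13 + 13)/1) = 26.
  m_13 = 1*26 - 13 = 13, d_13 = (184 - 13^2)/1 = 15/1 = 15: (m_13, d_13) = (m_1, d_1) = (13, 15), so from here the quotients repeat a_1, ..., a_12; the period length is 12.
So sqrt(184) = [13; (1, 1, 3, 2, 1, 2, 1, 2, 3, 1, 1, 26)] with period length k = 12.
k is even, so the fundamental solution of x^2 - 184y^2 = 1 is (p_{k-1}, q_{k-1}) = (p_11, q_11); compute convergents through index 11.
Convergents (p_i = a_i*p_{i-1} + p_{i-2}, q_i = a_i*q_{i-1} + q_{i-2} with p_{-2}=0, p_{-1}=1, q_{-2}=1, q_{-1}=0):
  i=0: a_0=13, p_0 = 13*1 + 0 = 13, q_0 = 13*0 + 1 = 1.
  i=1: a_1=1, p_1 = 1*13 + 1 = 14, q_1 = 1*1 + 0 = 1.
  i=2: a_2=1, p_2 = 1*14 + 13 = 27, q_2 = 1*1 + 1 = 2.
  i=3: a_3=3, p_3 = 3*27 + 14 = 95, q_3 = 3*2 + 1 = 7.
  i=4: a_4=2, p_4 = 2*95 + 27 = 217, q_4 = 2*7 + 2 = 16.
  i=5: a_5=1, p_5 = 1*217 + 95 = 312, q_5 = 1*16 + 7 = 23.
  i=6: a_6=2, p_6 = 2*312 + 217 = 841, q_6 = 2*23 + 16 = 62.
  i=7: a_7=1, p_7 = 1*841 + 312 = 1153, q_7 = 1*62 + 23 = 85.
  i=8: a_8=2, p_8 = 2*1153 + 841 = 3147, q_8 = 2*85 + 62 = 232.
  i=9: a_9=3, p_9 = 3*3147 + 1153 = 10594, q_9 = 3*232 + 85 = 781.
  i=10: a_10=1, p_10 = 1*10594 + 3147 = 13741, q_10 = 1*781 + 232 = 1013.
  i=11: a_11=1, p_11 = 1*13741 + 10594 = 24335, q_11 = 1*1013 + 781 = 1794.
Check: 24335^2 - 184*1794^2 = 592192225 - 592192224 = 1, so (x, y) = (24335, 1794) solves the equation, and by the theorem it is the least positive solution.

(x, y) = (24335, 1794)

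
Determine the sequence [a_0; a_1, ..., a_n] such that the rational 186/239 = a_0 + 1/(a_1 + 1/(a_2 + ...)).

[0; 1, 3, 1, 1, 26]

Run the Euclidean algorithm on 186 and 239; the successive quotients are the partial quotients a_0, a_1, ... (each step inverts the fractional part left over by the previous one):
  186 = 0*239 + 186, so a_0 = 0.
  239 = 1*186 + 53, so a_1 = 1.
  186 = 3*53 + 27, so a_2 = 3.
  53 = 1*27 + 26, so a_3 = 1.
  27 = 1*26 + 1, so a_4 = 1.
  26 = 26*1 + 0, so a_5 = 26.
The remainder reaches 0 after 6 divisions, so the expansion has 6 partial quotients, read off in order.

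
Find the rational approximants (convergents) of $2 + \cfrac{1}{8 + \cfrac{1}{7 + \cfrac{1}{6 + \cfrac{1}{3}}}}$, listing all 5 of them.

2/1, 17/8, 121/57, 743/350, 2350/1107

Using the convergent recurrence p_i = a_i*p_{i-1} + p_{i-2}, q_i = a_i*q_{i-1} + q_{i-2} with p_{-2}=0, p_{-1}=1, q_{-2}=1, q_{-1}=0:
  i=0: a_0=2, p_0 = 2*1 + 0 = 2, q_0 = 2*0 + 1 = 1.
  i=1: a_1=8, p_1 = 8*2 + 1 = 17, q_1 = 8*1 + 0 = 8.
  i=2: a_2=7, p_2 = 7*17 + 2 = 121, q_2 = 7*8 + 1 = 57.
  i=3: a_3=6, p_3 = 6*121 + 17 = 743, q_3 = 6*57 + 8 = 350.
  i=4: a_4=3, p_4 = 3*743 + 121 = 2350, q_4 = 3*350 + 57 = 1107.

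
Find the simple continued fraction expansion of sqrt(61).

[7; (1, 4, 3, 1, 2, 2, 1, 3, 4, 1, 14)]

Write x_i = (sqrt(61) + m_i)/d_i with (m_0, d_0) = (0, 1). a_0 = floor(sqrt(61)) = 7, since 7^2 = 49 <= 61 < 64 = 8^2.
Iterate m_{i+1} = d_i*a_i - m_i, d_{i+1} = (61 - m_{i+1}^2)/d_i, a_{i+1} = floor((a_0 + m_{i+1})/d_{i+1}):
  m_1 = 1*7 - 0 = 7, d_1 = (61 - 7^2)/1 = 12/1 = 12, a_1 = floor((7 + 7)/12) = 1.
  m_2 = 12*1 - 7 = 5, d_2 = (61 - 5^2)/12 = 36/12 = 3, a_2 = floor((7 + 5)/3) = 4.
  m_3 = 3*4 - 5 = 7, d_3 = (61 - 7^2)/3 = 12/3 = 4, a_3 = floor((7 + 7)/4) = 3.
  m_4 = 4*3 - 7 = 5, d_4 = (61 - 5^2)/4 = 36/4 = 9, a_4 = floor((7 + 5)/9) = 1.
  m_5 = 9*1 - 5 = 4, d_5 = (61 - 4^2)/9 = 45/9 = 5, a_5 = floor((7 + 4)/5) = 2.
  m_6 = 5*2 - 4 = 6, d_6 = (61 - 6^2)/5 = 25/5 = 5, a_6 = floor((7 + 6)/5) = 2.
  m_7 = 5*2 - 6 = 4, d_7 = (61 - 4^2)/5 = 45/5 = 9, a_7 = floor((7 + 4)/9) = 1.
  m_8 = 9*1 - 4 = 5, d_8 = (61 - 5^2)/9 = 36/9 = 4, a_8 = floor((7 + 5)/4) = 3.
  m_9 = 4*3 - 5 = 7, d_9 = (61 - 7^2)/4 = 12/4 = 3, a_9 = floor((7 + 7)/3) = 4.
  m_10 = 3*4 - 7 = 5, d_10 = (61 - 5^2)/3 = 36/3 = 12, a_10 = floor((7 + 5)/12) = 1.
  m_11 = 12*1 - 5 = 7, d_11 = (61 - 7^2)/12 = 12/12 = 1, a_11 = floor((7 + 7)/1) = 14.
  m_12 = 1*14 - 7 = 7, d_12 = (61 - 7^2)/1 = 12/1 = 12: (m_12, d_12) = (m_1, d_1) = (7, 12), so from here the quotients repeat a_1, ..., a_11; the period length is 11.
Hence the expansion of sqrt(61) is a_0 = 7 followed by the repeating block 1, 4, 3, 1, 2, 2, 1, 3, 4, 1, 14 (period 11).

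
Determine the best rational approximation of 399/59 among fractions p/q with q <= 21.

Expand x = 399/59 as a continued fraction with the Euclidean algorithm:
  399 = 6*59 + 45, so a_0 = 6.
  59 = 1*45 + 14, so a_1 = 1.
  45 = 3*14 + 3, so a_2 = 3.
  14 = 4*3 + 2, so a_3 = 4.
  3 = 1*2 + 1, so a_4 = 1.
  2 = 2*1 + 0, so a_5 = 2.
so x = [6; 1, 3, 4, 1, 2].
Convergents (p_i = a_i*p_{i-1} + p_{i-2}, q_i = a_i*q_{i-1} + q_{i-2} with p_{-2}=0, p_{-1}=1, q_{-2}=1, q_{-1}=0), until the denominator exceeds 21:
  i=0: a_0=6, p_0 = 6*1 + 0 = 6, q_0 = 6*0 + 1 = 1.
  i=1: a_1=1, p_1 = 1*6 + 1 = 7, q_1 = 1*1 + 0 = 1.
  i=2: a_2=3, p_2 = 3*7 + 6 = 27, q_2 = 3*1 + 1 = 4.
  i=3: a_3=4, p_3 = 4*27 + 7 = 115, q_3 = 4*4 + 1 = 17.
  i=4: a_4=1, p_4 = 1*115 + 27 = 142, q_4 = 1*17 + 4 = 21.
  i=5: a_5=2, p_5 = 2*142 + 115 = 399, q_5 = 2*21 + 17 = 59.
q_5 = 59 > 21, so the last convergent with denominator <= 21 is p_4/q_4 = 142/21.
The closest fraction with denominator <= 21 is either p_4/q_4 or the intermediate fraction (k*p_4 + p_3)/(k*q_4 + q_3) with the largest k >= 1 whose denominator stays <= 21; these approach x as k grows, and every other convergent or intermediate fraction in range is farther away.
Largest k: floor((21 - q_3)/q_4) = floor((21 - 17)/21) = 0.
Since k = 0, no intermediate fraction beyond p_4/q_4 has denominator <= 21, so the convergent 142/21 is the closest (its error is |399*21 - 142*59|/(59*21) = 1/1239).

142/21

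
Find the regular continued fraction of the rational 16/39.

[0; 2, 2, 3, 2]

Run the Euclidean algorithm on 16 and 39; the successive quotients are the partial quotients a_0, a_1, ... (each step inverts the fractional part left over by the previous one):
  16 = 0*39 + 16, so a_0 = 0.
  39 = 2*16 + 7, so a_1 = 2.
  16 = 2*7 + 2, so a_2 = 2.
  7 = 3*2 + 1, so a_3 = 3.
  2 = 2*1 + 0, so a_4 = 2.
The remainder reaches 0 after 5 divisions, so the expansion has 5 partial quotients, read off in order.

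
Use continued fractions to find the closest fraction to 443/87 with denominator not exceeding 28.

Expand x = 443/87 as a continued fraction with the Euclidean algorithm:
  443 = 5*87 + 8, so a_0 = 5.
  87 = 10*8 + 7, so a_1 = 10.
  8 = 1*7 + 1, so a_2 = 1.
  7 = 7*1 + 0, so a_3 = 7.
so x = [5; 10, 1, 7].
Convergents (p_i = a_i*p_{i-1} + p_{i-2}, q_i = a_i*q_{i-1} + q_{i-2} with p_{-2}=0, p_{-1}=1, q_{-2}=1, q_{-1}=0), until the denominator exceeds 28:
  i=0: a_0=5, p_0 = 5*1 + 0 = 5, q_0 = 5*0 + 1 = 1.
  i=1: a_1=10, p_1 = 10*5 + 1 = 51, q_1 = 10*1 + 0 = 10.
  i=2: a_2=1, p_2 = 1*51 + 5 = 56, q_2 = 1*10 + 1 = 11.
  i=3: a_3=7, p_3 = 7*56 + 51 = 443, q_3 = 7*11 + 10 = 87.
q_3 = 87 > 28, so the last convergent with denominator <= 28 is p_2/q_2 = 56/11.
The closest fraction with denominator <= 28 is either p_2/q_2 or the intermediate fraction (k*p_2 + p_1)/(k*q_2 + q_1) with the largest k >= 1 whose denominator stays <= 28; these approach x as k grows, and every other convergent or intermediate fraction in range is farther away.
Largest k: floor((28 - q_1)/q_2) = floor((28 - 10)/11) = 1.
That gives (1*56 + 51)/(1*11 + 10) = 107/21.
Compare the errors: |x - 56/11| = |443*11 - 56*87|/(87*11) = 1/957, and |x - 107/21| = |443*21 - 107*87|/(87*21) = 6/1827.
Cross-multiplying, 1*1827 = 1827 < 5742 = 6*957, so 1/957 is smaller: the convergent 56/11 is closer to x than 107/21.

56/11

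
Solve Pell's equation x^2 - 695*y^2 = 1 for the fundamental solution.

First expand sqrt(695) as a continued fraction. With x_i = (sqrt(695) + m_i)/d_i and (m_0, d_0) = (0, 1): a_0 = floor(sqrt(695)) = 26, since 26^2 = 676 <= 695 < 729 = 27^2.
Iterate m_{i+1} = d_i*a_i - m_i, d_{i+1} = (695 - m_{i+1}^2)/d_i, a_{i+1} = floor((a_0 + m_{i+1})/d_{i+1}):
  m_1 = 1*26 - 0 = 26, d_1 = (695 - 26^2)/1 = 19/1 = 19, a_1 = floor((26 + 26)/19) = 2.
  m_2 = 19*2 - 26 = 12, d_2 = (695 - 12^2)/19 = 551/19 = 29, a_2 = floor((26 + 12)/29) = 1.
  m_3 = 29*1 - 12 = 17, d_3 = (695 - 17^2)/29 = 406/29 = 14, a_3 = floor((26 + 17)/14) = 3.
  m_4 = 14*3 - 17 = 25, d_4 = (695 - 25^2)/14 = 70/14 = 5, a_4 = floor((26 + 25)/5) = 10.
  m_5 = 5*10 - 25 = 25, d_5 = (695 - 25^2)/5 = 70/5 = 14, a_5 = floor((26 + 25)/14) = 3.
  m_6 = 14*3 - 25 = 17, d_6 = (695 - 17^2)/14 = 406/14 = 29, a_6 = floor((26 + 17)/29) = 1.
  m_7 = 29*1 - 17 = 12, d_7 = (695 - 12^2)/29 = 551/29 = 19, a_7 = floor((26 + 12)/19) = 2.
  m_8 = 19*2 - 12 = 26, d_8 = (695 - 26^2)/19 = 19/19 = 1, a_8 = floor((26 + 26)/1) = 52.
  m_9 = 1*52 - 26 = 26, d_9 = (695 - 26^2)/1 = 19/1 = 19: (m_9, d_9) = (m_1, d_1) = (26, 19), so from here the quotients repeat a_1, ..., a_8; the period length is 8.
So sqrt(695) = [26; (2, 1, 3, 10, 3, 1, 2, 52)] with period length k = 8.
k is even, so the fundamental solution of x^2 - 695y^2 = 1 is (p_{k-1}, q_{k-1}) = (p_7, q_7); compute convergents through index 7.
Convergents (p_i = a_i*p_{i-1} + p_{i-2}, q_i = a_i*q_{i-1} + q_{i-2} with p_{-2}=0, p_{-1}=1, q_{-2}=1, q_{-1}=0):
  i=0: a_0=26, p_0 = 26*1 + 0 = 26, q_0 = 26*0 + 1 = 1.
  i=1: a_1=2, p_1 = 2*26 + 1 = 53, q_1 = 2*1 + 0 = 2.
  i=2: a_2=1, p_2 = 1*53 + 26 = 79, q_2 = 1*2 + 1 = 3.
  i=3: a_3=3, p_3 = 3*79 + 53 = 290, q_3 = 3*3 + 2 = 11.
  i=4: a_4=10, p_4 = 10*290 + 79 = 2979, q_4 = 10*11 + 3 = 113.
  i=5: a_5=3, p_5 = 3*2979 + 290 = 9227, q_5 = 3*113 + 11 = 350.
  i=6: a_6=1, p_6 = 1*9227 + 2979 = 12206, q_6 = 1*350 + 113 = 463.
  i=7: a_7=2, p_7 = 2*12206 + 9227 = 33639, q_7 = 2*463 + 350 = 1276.
Check: 33639^2 - 695*1276^2 = 1131582321 - 1131582320 = 1, so (x, y) = (33639, 1276) solves the equation, and by the theorem it is the least positive solution.

(x, y) = (33639, 1276)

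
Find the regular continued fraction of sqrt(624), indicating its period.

[24; (1, 48)]

Write x_i = (sqrt(624) + m_i)/d_i with (m_0, d_0) = (0, 1). a_0 = floor(sqrt(624)) = 24, since 24^2 = 576 <= 624 < 625 = 25^2.
Iterate m_{i+1} = d_i*a_i - m_i, d_{i+1} = (624 - m_{i+1}^2)/d_i, a_{i+1} = floor((a_0 + m_{i+1})/d_{i+1}):
  m_1 = 1*24 - 0 = 24, d_1 = (624 - 24^2)/1 = 48/1 = 48, a_1 = floor((24 + 24)/48) = 1.
  m_2 = 48*1 - 24 = 24, d_2 = (624 - 24^2)/48 = 48/48 = 1, a_2 = floor((24 + 24)/1) = 48.
  m_3 = 1*48 - 24 = 24, d_3 = (624 - 24^2)/1 = 48/1 = 48: (m_3, d_3) = (m_1, d_1) = (24, 48), so from here the quotients repeat a_1, a_2; the period length is 2.
Hence the expansion of sqrt(624) is a_0 = 24 followed by the repeating block 1, 48 (period 2).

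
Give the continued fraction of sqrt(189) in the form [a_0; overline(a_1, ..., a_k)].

Write x_i = (sqrt(189) + m_i)/d_i with (m_0, d_0) = (0, 1). a_0 = floor(sqrt(189)) = 13, since 13^2 = 169 <= 189 < 196 = 14^2.
Iterate m_{i+1} = d_i*a_i - m_i, d_{i+1} = (189 - m_{i+1}^2)/d_i, a_{i+1} = floor((a_0 + m_{i+1})/d_{i+1}):
  m_1 = 1*13 - 0 = 13, d_1 = (189 - 13^2)/1 = 20/1 = 20, a_1 = floor((13 + 13)/20) = 1.
  m_2 = 20*1 - 13 = 7, d_2 = (189 - 7^2)/20 = 140/20 = 7, a_2 = floor((13 + 7)/7) = 2.
  m_3 = 7*2 - 7 = 7, d_3 = (189 - 7^2)/7 = 140/7 = 20, a_3 = floor((13 + 7)/20) = 1.
  m_4 = 20*1 - 7 = 13, d_4 = (189 - 13^2)/20 = 20/20 = 1, a_4 = floor((13 + 13)/1) = 26.
  m_5 = 1*26 - 13 = 13, d_5 = (189 - 13^2)/1 = 20/1 = 20: (m_5, d_5) = (m_1, d_1) = (13, 20), so from here the quotients repeat a_1, ..., a_4; the period length is 4.
Hence the expansion of sqrt(189) is a_0 = 13 followed by the repeating block 1, 2, 1, 26 (period 4).

[13; overline(1, 2, 1, 26)]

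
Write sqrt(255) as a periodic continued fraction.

Write x_i = (sqrt(255) + m_i)/d_i with (m_0, d_0) = (0, 1). a_0 = floor(sqrt(255)) = 15, since 15^2 = 225 <= 255 < 256 = 16^2.
Iterate m_{i+1} = d_i*a_i - m_i, d_{i+1} = (255 - m_{i+1}^2)/d_i, a_{i+1} = floor((a_0 + m_{i+1})/d_{i+1}):
  m_1 = 1*15 - 0 = 15, d_1 = (255 - 15^2)/1 = 30/1 = 30, a_1 = floor((15 + 15)/30) = 1.
  m_2 = 30*1 - 15 = 15, d_2 = (255 - 15^2)/30 = 30/30 = 1, a_2 = floor((15 + 15)/1) = 30.
  m_3 = 1*30 - 15 = 15, d_3 = (255 - 15^2)/1 = 30/1 = 30: (m_3, d_3) = (m_1, d_1) = (15, 30), so from here the quotients repeat a_1, a_2; the period length is 2.
Hence the expansion of sqrt(255) is a_0 = 15 followed by the repeating block 1, 30 (period 2).

[15; (1, 30)]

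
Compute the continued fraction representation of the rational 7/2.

[3; 2]

Run the Euclidean algorithm on 7 and 2; the successive quotients are the partial quotients a_0, a_1, ... (each step inverts the fractional part left over by the previous one):
  7 = 3*2 + 1, so a_0 = 3.
  2 = 2*1 + 0, so a_1 = 2.
The remainder reaches 0 after 2 divisions, so the expansion has 2 partial quotients, read off in order.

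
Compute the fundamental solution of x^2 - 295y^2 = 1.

First expand sqrt(295) as a continued fraction. With x_i = (sqrt(295) + m_i)/d_i and (m_0, d_0) = (0, 1): a_0 = floor(sqrt(295)) = 17, since 17^2 = 289 <= 295 < 324 = 18^2.
Iterate m_{i+1} = d_i*a_i - m_i, d_{i+1} = (295 - m_{i+1}^2)/d_i, a_{i+1} = floor((a_0 + m_{i+1})/d_{i+1}):
  m_1 = 1*17 - 0 = 17, d_1 = (295 - 17^2)/1 = 6/1 = 6, a_1 = floor((17 + 17)/6) = 5.
  m_2 = 6*5 - 17 = 13, d_2 = (295 - 13^2)/6 = 126/6 = 21, a_2 = floor((17 + 13)/21) = 1.
  m_3 = 21*1 - 13 = 8, d_3 = (295 - 8^2)/21 = 231/21 = 11, a_3 = floor((17 + 8)/11) = 2.
  m_4 = 11*2 - 8 = 14, d_4 = (295 - 14^2)/11 = 99/11 = 9, a_4 = floor((17 + 14)/9) = 3.
  m_5 = 9*3 - 14 = 13, d_5 = (295 - 13^2)/9 = 126/9 = 14, a_5 = floor((17 + 13)/14) = 2.
  m_6 = 14*2 - 13 = 15, d_6 = (295 - 15^2)/14 = 70/14 = 5, a_6 = floor((17 + 15)/5) = 6.
  m_7 = 5*6 - 15 = 15, d_7 = (295 - 15^2)/5 = 70/5 = 14, a_7 = floor((17 + 15)/14) = 2.
  m_8 = 14*2 - 15 = 13, d_8 = (295 - 13^2)/14 = 126/14 = 9, a_8 = floor((17 + 13)/9) = 3.
  m_9 = 9*3 - 13 = 14, d_9 = (295 - 14^2)/9 = 99/9 = 11, a_9 = floor((17 + 14)/11) = 2.
  m_10 = 11*2 - 14 = 8, d_10 = (295 - 8^2)/11 = 231/11 = 21, a_10 = floor((17 + 8)/21) = 1.
  m_11 = 21*1 - 8 = 13, d_11 = (295 - 13^2)/21 = 126/21 = 6, a_11 = floor((17 + 13)/6) = 5.
  m_12 = 6*5 - 13 = 17, d_12 = (295 - 17^2)/6 = 6/6 = 1, a_12 = floor((17 + 17)/1) = 34.
  m_13 = 1*34 - 17 = 17, d_13 = (295 - 17^2)/1 = 6/1 = 6: (m_13, d_13) = (m_1, d_1) = (17, 6), so from here the quotients repeat a_1, ..., a_12; the period length is 12.
So sqrt(295) = [17; (5, 1, 2, 3, 2, 6, 2, 3, 2, 1, 5, 34)] with period length k = 12.
k is even, so the fundamental solution of x^2 - 295y^2 = 1 is (p_{k-1}, q_{k-1}) = (p_11, q_11); compute convergents through index 11.
Convergents (p_i = a_i*p_{i-1} + p_{i-2}, q_i = a_i*q_{i-1} + q_{i-2} with p_{-2}=0, p_{-1}=1, q_{-2}=1, q_{-1}=0):
  i=0: a_0=17, p_0 = 17*1 + 0 = 17, q_0 = 17*0 + 1 = 1.
  i=1: a_1=5, p_1 = 5*17 + 1 = 86, q_1 = 5*1 + 0 = 5.
  i=2: a_2=1, p_2 = 1*86 + 17 = 103, q_2 = 1*5 + 1 = 6.
  i=3: a_3=2, p_3 = 2*103 + 86 = 292, q_3 = 2*6 + 5 = 17.
  i=4: a_4=3, p_4 = 3*292 + 103 = 979, q_4 = 3*17 + 6 = 57.
  i=5: a_5=2, p_5 = 2*979 + 292 = 2250, q_5 = 2*57 + 17 = 131.
  i=6: a_6=6, p_6 = 6*2250 + 979 = 14479, q_6 = 6*131 + 57 = 843.
  i=7: a_7=2, p_7 = 2*14479 + 2250 = 31208, q_7 = 2*843 + 131 = 1817.
  i=8: a_8=3, p_8 = 3*31208 + 14479 = 108103, q_8 = 3*1817 + 843 = 6294.
  i=9: a_9=2, p_9 = 2*108103 + 31208 = 247414, q_9 = 2*6294 + 1817 = 14405.
  i=10: a_10=1, p_10 = 1*247414 + 108103 = 355517, q_10 = 1*14405 + 6294 = 20699.
  i=11: a_11=5, p_11 = 5*355517 + 247414 = 2024999, q_11 = 5*20699 + 14405 = 117900.
Check: 2024999^2 - 295*117900^2 = 4100620950001 - 4100620950000 = 1, so (x, y) = (2024999, 117900) solves the equation, and by the theorem it is the least positive solution.

(x, y) = (2024999, 117900)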